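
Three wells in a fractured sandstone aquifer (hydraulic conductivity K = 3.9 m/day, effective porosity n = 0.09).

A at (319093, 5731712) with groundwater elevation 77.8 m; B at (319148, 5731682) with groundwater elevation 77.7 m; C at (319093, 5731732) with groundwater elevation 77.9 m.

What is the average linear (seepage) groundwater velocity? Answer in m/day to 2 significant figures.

0.22 m/day

With h = a·x + b·y + c and A as origin, the differences give:
  55·a + (-30)·b = -0.1
  0·a + 20·b = +0.1
Eliminate b (×20 and ×(-30), subtract): 1100·a = 1.00 → a = ∂h/∂x = +0.0009091
Back-substitute: b = ∂h/∂y = +0.005000.
|∇h| = √(0.0009091² + 0.005000²) = 0.005082
Seepage velocity v = K·i/n = 3.9 × 0.005082 / 0.09 = 0.2202 m/day.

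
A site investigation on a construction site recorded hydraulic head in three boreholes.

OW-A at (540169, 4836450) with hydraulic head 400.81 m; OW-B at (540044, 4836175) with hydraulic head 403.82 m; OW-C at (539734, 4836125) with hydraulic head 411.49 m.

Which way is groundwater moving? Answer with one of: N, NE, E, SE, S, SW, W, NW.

E

Differences from OW-A: to OW-B (Δx, Δy, Δh) = (-125, -275, +3.01); to OW-C = (-435, -325, +10.68).
Determinant of the coordinate differences = (-125)·(-325) − (-435)·(-275) = -79000.
∂h/∂x = [(+3.01)·(-325) − (+10.68)·(-275)] / -79000 = -0.02479
∂h/∂y = [(-125)·(+10.68) − (-435)·(+3.01)] / -79000 = +0.0003247
Flow = −∇h = (+0.02479 east, -0.0003247 north), which points east.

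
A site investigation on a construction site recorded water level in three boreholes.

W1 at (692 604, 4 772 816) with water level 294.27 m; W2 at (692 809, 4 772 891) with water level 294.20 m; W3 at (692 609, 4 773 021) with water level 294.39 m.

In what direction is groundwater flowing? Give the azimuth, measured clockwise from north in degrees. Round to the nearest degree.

137°

Taking W1 as reference: W2−W1 = (205, 75, -0.07); W3−W1 = (5, 205, +0.12).
Solve a·Δx + b·Δy = Δh: det = 205·205 − 5·75 = 41650.
∂h/∂x = [(-0.07)·205 − (+0.12)·75] / 41650 = -0.0005606
∂h/∂y = [205·(+0.12) − 5·(-0.07)] / 41650 = +0.0005990
Flow direction (−∇h) has components (+0.0005606 E, -0.0005990 N).
Azimuth = atan2(E, N) = atan2(+0.0005606, -0.0005990) = 136.9° ≈ 137°.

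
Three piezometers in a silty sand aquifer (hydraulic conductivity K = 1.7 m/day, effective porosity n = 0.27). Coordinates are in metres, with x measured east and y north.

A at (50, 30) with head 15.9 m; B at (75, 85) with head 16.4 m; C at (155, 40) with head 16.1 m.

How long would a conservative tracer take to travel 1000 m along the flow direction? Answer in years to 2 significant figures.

50 years

With h = a·x + b·y + c and A as origin, the differences give:
  25·a + 55·b = +0.5
  105·a + 10·b = +0.2
Eliminate b (×10 and ×55, subtract): -5525·a = -6.00 → a = ∂h/∂x = +0.001086
Back-substitute: b = ∂h/∂y = +0.008597.
|∇h| = √(0.001086² + 0.008597²) = 0.008665
Seepage velocity v = K·i/n = 1.7 × 0.008665 / 0.27 = 0.05456 m/day.
t = 1000 / 0.05456 = 1.833e+04 days = 50.2 years.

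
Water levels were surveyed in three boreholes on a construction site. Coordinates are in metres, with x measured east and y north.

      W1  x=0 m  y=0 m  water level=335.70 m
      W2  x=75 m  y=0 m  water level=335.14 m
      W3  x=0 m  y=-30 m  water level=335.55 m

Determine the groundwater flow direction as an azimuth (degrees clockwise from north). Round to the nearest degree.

∂h/∂x = (335.14 − 335.70) / (75 − 0) = -0.007467
∂h/∂y = (335.55 − 335.70) / (-30 − 0) = +0.005000
Flow direction (−∇h) has components (+0.007467 E, -0.005000 N).
Azimuth = atan2(E, N) = atan2(+0.007467, -0.005000) = 123.8° ≈ 124°.

124°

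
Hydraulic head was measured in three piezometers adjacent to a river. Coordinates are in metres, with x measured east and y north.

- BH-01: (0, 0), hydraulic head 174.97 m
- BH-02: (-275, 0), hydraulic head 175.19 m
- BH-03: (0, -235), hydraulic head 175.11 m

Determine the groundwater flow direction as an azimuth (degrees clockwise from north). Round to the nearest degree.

∂h/∂x = (175.19 − 174.97) / (-275 − 0) = -0.0008000
∂h/∂y = (175.11 − 174.97) / (-235 − 0) = -0.0005957
Flow direction (−∇h) has components (+0.0008000 E, +0.0005957 N).
Azimuth = atan2(E, N) = atan2(+0.0008000, +0.0005957) = 53.3° ≈ 053°.

053°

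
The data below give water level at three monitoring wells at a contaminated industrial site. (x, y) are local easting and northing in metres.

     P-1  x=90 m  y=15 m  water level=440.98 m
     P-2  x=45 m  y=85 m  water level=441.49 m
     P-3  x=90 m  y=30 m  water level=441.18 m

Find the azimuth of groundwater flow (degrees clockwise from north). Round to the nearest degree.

215°

Differences from P-1: to P-2 (Δx, Δy, Δh) = (-45, 70, +0.51); to P-3 = (0, 15, +0.20).
Determinant of the coordinate differences = (-45)·15 − 0·70 = -675.
∂h/∂x = [(+0.51)·15 − (+0.20)·70] / -675 = +0.009407
∂h/∂y = [(-45)·(+0.20) − 0·(+0.51)] / -675 = +0.01333
Flow direction (−∇h) has components (-0.009407 E, -0.01333 N).
Azimuth = atan2(E, N) = atan2(-0.009407, -0.01333) = 215.2° ≈ 215°.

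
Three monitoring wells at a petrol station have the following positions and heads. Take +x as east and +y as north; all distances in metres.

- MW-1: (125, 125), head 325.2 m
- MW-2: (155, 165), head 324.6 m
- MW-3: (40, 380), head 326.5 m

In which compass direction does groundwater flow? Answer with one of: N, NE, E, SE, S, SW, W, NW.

E

With h = a·x + b·y + c and MW-1 as origin, the differences give:
  30·a + 40·b = -0.6
  (-85)·a + 255·b = +1.3
Eliminate b (×255 and ×40, subtract): 11050·a = -205.00 → a = ∂h/∂x = -0.01855
Back-substitute: b = ∂h/∂y = -0.001086.
Flow = −∇h = (+0.01855 east, +0.001086 north), which points east.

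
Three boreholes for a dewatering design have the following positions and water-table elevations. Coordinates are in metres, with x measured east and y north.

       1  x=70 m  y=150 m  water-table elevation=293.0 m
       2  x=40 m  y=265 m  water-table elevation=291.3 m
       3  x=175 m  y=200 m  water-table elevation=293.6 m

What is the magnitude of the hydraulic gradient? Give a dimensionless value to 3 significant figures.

Differences from 1: to 2 (Δx, Δy, Δh) = (-30, 115, -1.7); to 3 = (105, 50, +0.6).
Solve a·Δx + b·Δy = Δh: det = (-30)·50 − 105·115 = -13575.
∂h/∂x = [(-1.7)·50 − (+0.6)·115] / -13575 = +0.01134
∂h/∂y = [(-30)·(+0.6) − 105·(-1.7)] / -13575 = -0.01182
|∇h| = √(0.01134² + -0.01182²) = 0.01638

0.0164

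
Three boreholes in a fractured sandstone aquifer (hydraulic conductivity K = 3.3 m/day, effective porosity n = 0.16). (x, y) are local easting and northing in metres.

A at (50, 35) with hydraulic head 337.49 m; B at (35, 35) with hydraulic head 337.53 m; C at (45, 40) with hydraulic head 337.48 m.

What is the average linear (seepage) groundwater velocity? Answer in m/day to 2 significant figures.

0.11 m/day

Taking A as reference: B−A = (-15, 0, +0.04); C−A = (-5, 5, -0.01).
Determinant of the coordinate differences = (-15)·5 − (-5)·0 = -75.
∂h/∂x = [(+0.04)·5 − (-0.01)·0] / -75 = -0.002667
∂h/∂y = [(-15)·(-0.01) − (-5)·(+0.04)] / -75 = -0.004667
|∇h| = √(-0.002667² + -0.004667²) = 0.005375
Seepage velocity v = K·i/n = 3.3 × 0.005375 / 0.16 = 0.1109 m/day.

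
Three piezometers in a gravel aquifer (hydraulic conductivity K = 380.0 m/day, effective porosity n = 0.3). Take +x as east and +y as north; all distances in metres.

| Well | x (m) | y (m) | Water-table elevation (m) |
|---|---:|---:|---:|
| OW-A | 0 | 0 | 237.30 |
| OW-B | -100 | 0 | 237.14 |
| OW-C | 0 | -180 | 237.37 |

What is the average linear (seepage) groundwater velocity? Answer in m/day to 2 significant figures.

2.1 m/day

∂h/∂x = (237.14 − 237.30) / (-100 − 0) = +0.001600
∂h/∂y = (237.37 − 237.30) / (-180 − 0) = -0.0003889
|∇h| = √(0.001600² + -0.0003889²) = 0.001647
Seepage velocity v = K·i/n = 380.0 × 0.001647 / 0.3 = 2.086 m/day.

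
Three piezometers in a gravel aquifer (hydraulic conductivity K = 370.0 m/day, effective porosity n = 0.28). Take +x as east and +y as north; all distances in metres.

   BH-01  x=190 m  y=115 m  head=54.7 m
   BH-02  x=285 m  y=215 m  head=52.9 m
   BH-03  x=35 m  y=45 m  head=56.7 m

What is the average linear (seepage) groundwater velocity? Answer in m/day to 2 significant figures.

17 m/day

Differences from BH-01: to BH-02 (Δx, Δy, Δh) = (95, 100, -1.8); to BH-03 = (-155, -70, +2.0).
Determinant of the coordinate differences = 95·(-70) − (-155)·100 = 8850.
∂h/∂x = [(-1.8)·(-70) − (+2.0)·100] / 8850 = -0.008362
∂h/∂y = [95·(+2.0) − (-155)·(-1.8)] / 8850 = -0.01006
|∇h| = √(-0.008362² + -0.01006²) = 0.01308
Seepage velocity v = K·i/n = 370.0 × 0.01308 / 0.28 = 17.28 m/day.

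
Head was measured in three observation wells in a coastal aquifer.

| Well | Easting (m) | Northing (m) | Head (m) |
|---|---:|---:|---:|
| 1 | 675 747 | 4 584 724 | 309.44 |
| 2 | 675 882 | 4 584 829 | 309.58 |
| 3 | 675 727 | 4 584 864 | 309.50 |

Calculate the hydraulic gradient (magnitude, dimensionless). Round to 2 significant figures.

Differences from 1: to 2 (Δx, Δy, Δh) = (135, 105, +0.14); to 3 = (-20, 140, +0.06).
Determinant of the coordinate differences = 135·140 − (-20)·105 = 21000.
∂h/∂x = [(+0.14)·140 − (+0.06)·105] / 21000 = +0.0006333
∂h/∂y = [135·(+0.06) − (-20)·(+0.14)] / 21000 = +0.0005190
|∇h| = √(0.0006333² + 0.0005190²) = 0.0008188

0.00082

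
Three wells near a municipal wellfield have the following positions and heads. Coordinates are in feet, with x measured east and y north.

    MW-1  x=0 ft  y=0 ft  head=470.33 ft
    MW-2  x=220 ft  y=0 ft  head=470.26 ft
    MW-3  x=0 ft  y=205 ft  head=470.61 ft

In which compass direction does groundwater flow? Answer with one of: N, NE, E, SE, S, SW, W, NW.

S

∂h/∂x = (470.26 − 470.33) / (220 − 0) = -0.0003182
∂h/∂y = (470.61 − 470.33) / (205 − 0) = +0.001366
Flow = −∇h = (+0.0003182 east, -0.001366 north), which points south.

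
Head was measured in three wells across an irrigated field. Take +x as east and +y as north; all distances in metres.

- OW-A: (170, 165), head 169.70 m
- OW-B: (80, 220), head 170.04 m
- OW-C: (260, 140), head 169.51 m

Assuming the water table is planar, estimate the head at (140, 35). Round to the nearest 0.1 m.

With h = a·x + b·y + c and OW-A as origin, the differences give:
  (-90)·a + 55·b = +0.34
  90·a + (-25)·b = -0.19
Eliminate b (×(-25) and ×55, subtract): -2700·a = 1.950 → a = ∂h/∂x = -0.0007222
Back-substitute: b = ∂h/∂y = +0.005000.
h(140, 35) = 169.70 + (-0.0007222)·(-30) + (+0.005000)·(-130) = 169.70 +0.022 -0.650 = 169.072 m.

169.1 m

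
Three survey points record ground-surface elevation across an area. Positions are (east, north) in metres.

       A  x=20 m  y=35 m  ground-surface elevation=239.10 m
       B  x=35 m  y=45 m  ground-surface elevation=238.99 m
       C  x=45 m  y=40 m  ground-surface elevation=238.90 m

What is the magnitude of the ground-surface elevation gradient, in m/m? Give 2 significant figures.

0.0084 m/m

With z = a·x + b·y + c and A as origin, the differences give:
  15·a + 10·b = -0.11
  25·a + 5·b = -0.20
Eliminate b (×5 and ×10, subtract): -175·a = 1.450 → a = ∂z/∂x = -0.008286
Back-substitute: b = ∂z/∂y = +0.001429.
|∇f| = √(-0.008286² + 0.001429²) = 0.008408 m/m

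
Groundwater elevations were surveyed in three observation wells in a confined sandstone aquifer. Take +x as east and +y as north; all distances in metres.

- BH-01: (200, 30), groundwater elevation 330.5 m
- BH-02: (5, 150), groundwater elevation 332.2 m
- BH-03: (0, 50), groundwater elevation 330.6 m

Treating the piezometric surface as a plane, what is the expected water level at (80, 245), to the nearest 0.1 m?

333.8 m

Differences from BH-01: to BH-02 (Δx, Δy, Δh) = (-195, 120, +1.7); to BH-03 = (-200, 20, +0.1).
Determinant of the coordinate differences = (-195)·20 − (-200)·120 = 20100.
∂h/∂x = [(+1.7)·20 − (+0.1)·120] / 20100 = +0.001095
∂h/∂y = [(-195)·(+0.1) − (-200)·(+1.7)] / 20100 = +0.01595
h(80, 245) = 330.5 + (+0.001095)·(-120) + (+0.01595)·(215) = 330.5 -0.131 +3.428 = 333.797 m.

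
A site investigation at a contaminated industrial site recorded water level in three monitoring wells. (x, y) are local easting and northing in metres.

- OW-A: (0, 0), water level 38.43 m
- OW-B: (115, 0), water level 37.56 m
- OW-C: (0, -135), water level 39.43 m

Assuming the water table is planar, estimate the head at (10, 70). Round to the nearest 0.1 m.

∂h/∂x = (37.56 − 38.43) / (115 − 0) = -0.007565
∂h/∂y = (39.43 − 38.43) / (-135 − 0) = -0.007407
h(10, 70) = 38.43 + (-0.007565)·(10) + (-0.007407)·(70) = 38.43 -0.076 -0.519 = 37.836 m.

37.8 m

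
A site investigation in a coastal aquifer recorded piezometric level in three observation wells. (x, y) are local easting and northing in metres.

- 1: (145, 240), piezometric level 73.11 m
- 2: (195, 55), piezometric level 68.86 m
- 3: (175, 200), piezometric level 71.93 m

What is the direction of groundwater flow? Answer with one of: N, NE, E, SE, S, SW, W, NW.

Differences from 1: to 2 (Δx, Δy, Δh) = (50, -185, -4.25); to 3 = (30, -40, -1.18).
Determinant of the coordinate differences = 50·(-40) − 30·(-185) = 3550.
∂h/∂x = [(-4.25)·(-40) − (-1.18)·(-185)] / 3550 = -0.01361
∂h/∂y = [50·(-1.18) − 30·(-4.25)] / 3550 = +0.01930
Flow = −∇h = (+0.01361 east, -0.01930 north), which points southeast.

SE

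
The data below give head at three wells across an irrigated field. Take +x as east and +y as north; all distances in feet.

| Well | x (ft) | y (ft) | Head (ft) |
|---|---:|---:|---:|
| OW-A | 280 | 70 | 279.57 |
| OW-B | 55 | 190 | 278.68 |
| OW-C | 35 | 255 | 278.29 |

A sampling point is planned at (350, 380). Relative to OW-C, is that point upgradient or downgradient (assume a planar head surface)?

Three-point gradient (reference OW-A): Δ to OW-B = (-225, 120, -0.89), Δ to OW-C = (-245, 185, -1.28).
∂h/∂x = +0.0009039, ∂h/∂y = -0.005722 (det = -12225).
Head at (350, 380) = 279.57 + (+0.0009039)·(70) + (-0.005722)·(310) = 277.86 ft.
That is lower than the 278.29 ft at OW-C, so the point is downgradient.

downgradient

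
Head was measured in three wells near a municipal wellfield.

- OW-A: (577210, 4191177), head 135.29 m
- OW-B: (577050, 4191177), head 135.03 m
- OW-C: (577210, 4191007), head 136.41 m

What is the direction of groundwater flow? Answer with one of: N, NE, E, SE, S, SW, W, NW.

N

∂h/∂x = (135.03 − 135.29) / (577050 − 577210) = +0.001625
∂h/∂y = (136.41 − 135.29) / (4191007 − 4191177) = -0.006588
Flow = −∇h = (-0.001625 east, +0.006588 north), which points north.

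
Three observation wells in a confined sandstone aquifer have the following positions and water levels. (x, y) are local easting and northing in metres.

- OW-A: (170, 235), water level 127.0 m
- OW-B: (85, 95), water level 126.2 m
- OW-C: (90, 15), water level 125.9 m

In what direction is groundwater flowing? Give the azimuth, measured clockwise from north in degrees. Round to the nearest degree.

With h = a·x + b·y + c and OW-A as origin, the differences give:
  (-85)·a + (-140)·b = -0.8
  (-80)·a + (-220)·b = -1.1
Eliminate b (×(-220) and ×(-140), subtract): 7500·a = 22.00 → a = ∂h/∂x = +0.002933
Back-substitute: b = ∂h/∂y = +0.003933.
Flow direction (−∇h) has components (-0.002933 E, -0.003933 N).
Azimuth = atan2(E, N) = atan2(-0.002933, -0.003933) = 216.7° ≈ 217°.

217°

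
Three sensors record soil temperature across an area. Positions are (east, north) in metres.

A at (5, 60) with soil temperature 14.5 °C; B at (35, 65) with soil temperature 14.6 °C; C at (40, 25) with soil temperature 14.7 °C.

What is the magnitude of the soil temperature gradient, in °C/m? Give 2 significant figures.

0.0042 °C/m

Differences from A: to B (Δx, Δy, Δh) = (30, 5, +0.1); to C = (35, -35, +0.2).
Solve a·Δx + b·Δy = ΔT: det = 30·(-35) − 35·5 = -1225.
∂T/∂x = [(+0.1)·(-35) − (+0.2)·5] / -1225 = +0.003673
∂T/∂y = [30·(+0.2) − 35·(+0.1)] / -1225 = -0.002041
|∇f| = √(0.003673² + -0.002041²) = 0.004202 °C/m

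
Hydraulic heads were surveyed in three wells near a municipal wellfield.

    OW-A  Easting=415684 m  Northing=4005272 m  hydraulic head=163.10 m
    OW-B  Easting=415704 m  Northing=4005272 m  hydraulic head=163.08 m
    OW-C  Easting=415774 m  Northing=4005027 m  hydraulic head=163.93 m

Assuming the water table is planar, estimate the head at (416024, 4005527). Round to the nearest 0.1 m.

With h = a·x + b·y + c and OW-A as origin, the differences give:
  20·a + 0·b = -0.02
  90·a + (-245)·b = +0.83
Eliminate b (×(-245) and ×0, subtract): -4900·a = 4.900 → a = ∂h/∂x = -0.0010000
Back-substitute: b = ∂h/∂y = -0.003755.
h(416024, 4005527) = 163.10 + (-0.0010000)·(340) + (-0.003755)·(255) = 163.10 -0.340 -0.958 = 161.802 m.

161.8 m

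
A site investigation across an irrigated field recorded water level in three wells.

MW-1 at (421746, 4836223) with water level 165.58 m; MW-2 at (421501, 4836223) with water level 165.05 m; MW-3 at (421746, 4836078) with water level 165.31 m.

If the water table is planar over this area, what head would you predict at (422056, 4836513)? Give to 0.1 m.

∂h/∂x = (165.05 − 165.58) / (421501 − 421746) = +0.002163
∂h/∂y = (165.31 − 165.58) / (4836078 − 4836223) = +0.001862
h(422056, 4836513) = 165.58 + (+0.002163)·(310) + (+0.001862)·(290) = 165.58 +0.671 +0.540 = 166.791 m.

166.8 m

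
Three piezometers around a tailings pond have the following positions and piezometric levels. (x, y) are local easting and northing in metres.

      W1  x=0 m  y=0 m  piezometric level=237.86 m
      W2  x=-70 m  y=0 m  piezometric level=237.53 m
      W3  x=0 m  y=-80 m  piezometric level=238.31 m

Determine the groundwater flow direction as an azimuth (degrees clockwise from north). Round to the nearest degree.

320°

∂h/∂x = (237.53 − 237.86) / (-70 − 0) = +0.004714
∂h/∂y = (238.31 − 237.86) / (-80 − 0) = -0.005625
Flow direction (−∇h) has components (-0.004714 E, +0.005625 N).
Azimuth = atan2(E, N) = atan2(-0.004714, +0.005625) = 320.0° ≈ 320°.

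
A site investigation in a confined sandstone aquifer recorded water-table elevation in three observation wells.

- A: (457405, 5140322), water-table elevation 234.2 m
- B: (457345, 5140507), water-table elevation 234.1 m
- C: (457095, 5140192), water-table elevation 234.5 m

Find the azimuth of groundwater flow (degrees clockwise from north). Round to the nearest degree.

Three-point gradient (reference A): Δ to B = (-60, 185, -0.1), Δ to C = (-310, -130, +0.3).
∂h/∂x = -0.0006523, ∂h/∂y = -0.0007521 (det = 65150).
Flow direction (−∇h) has components (+0.0006523 E, +0.0007521 N).
Azimuth = atan2(E, N) = atan2(+0.0006523, +0.0007521) = 40.9° ≈ 041°.

041°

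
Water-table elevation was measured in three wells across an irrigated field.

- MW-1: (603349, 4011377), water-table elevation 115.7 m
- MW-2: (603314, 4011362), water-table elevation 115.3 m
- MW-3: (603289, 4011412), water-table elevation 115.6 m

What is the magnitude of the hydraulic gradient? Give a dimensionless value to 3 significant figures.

0.0121

With h = a·x + b·y + c and MW-1 as origin, the differences give:
  (-35)·a + (-15)·b = -0.4
  (-60)·a + 35·b = -0.1
Eliminate b (×35 and ×(-15), subtract): -2125·a = -15.50 → a = ∂h/∂x = +0.007294
Back-substitute: b = ∂h/∂y = +0.009647.
|∇h| = √(0.007294² + 0.009647²) = 0.01209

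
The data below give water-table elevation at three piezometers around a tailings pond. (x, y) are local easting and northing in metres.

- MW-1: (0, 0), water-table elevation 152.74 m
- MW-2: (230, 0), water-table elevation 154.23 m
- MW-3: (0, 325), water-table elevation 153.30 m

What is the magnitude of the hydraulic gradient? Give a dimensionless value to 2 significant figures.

∂h/∂x = (154.23 − 152.74) / (230 − 0) = +0.006478
∂h/∂y = (153.30 − 152.74) / (325 − 0) = +0.001723
|∇h| = √(0.006478² + 0.001723²) = 0.006703

0.0067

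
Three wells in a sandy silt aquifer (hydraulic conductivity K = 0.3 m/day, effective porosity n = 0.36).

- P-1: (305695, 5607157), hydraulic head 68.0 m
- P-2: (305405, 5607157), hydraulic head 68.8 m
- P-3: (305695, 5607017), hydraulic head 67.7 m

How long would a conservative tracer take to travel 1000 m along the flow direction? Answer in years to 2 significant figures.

∂h/∂x = (68.8 − 68.0) / (305405 − 305695) = -0.002759
∂h/∂y = (67.7 − 68.0) / (5607017 − 5607157) = +0.002143
|∇h| = √(-0.002759² + 0.002143²) = 0.003493
Seepage velocity v = K·i/n = 0.3 × 0.003493 / 0.36 = 0.002911 m/day.
t = 1000 / 0.002911 = 3.435e+05 days = 940 years.

940 years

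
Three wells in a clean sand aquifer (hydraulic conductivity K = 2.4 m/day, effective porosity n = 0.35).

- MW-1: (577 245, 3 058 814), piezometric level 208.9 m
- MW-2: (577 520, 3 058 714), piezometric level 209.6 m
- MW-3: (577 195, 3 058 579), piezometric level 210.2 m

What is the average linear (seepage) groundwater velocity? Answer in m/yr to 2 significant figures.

With h = a·x + b·y + c and MW-1 as origin, the differences give:
  275·a + (-100)·b = +0.7
  (-50)·a + (-235)·b = +1.3
Eliminate b (×(-235) and ×(-100), subtract): -69625·a = -34.50 → a = ∂h/∂x = +0.0004955
Back-substitute: b = ∂h/∂y = -0.005637.
|∇h| = √(0.0004955² + -0.005637²) = 0.005659
Seepage velocity v = K·i/n = 2.4 × 0.005659 / 0.35 = 0.0388 m/day = 14.17 m/yr.

14 m/yr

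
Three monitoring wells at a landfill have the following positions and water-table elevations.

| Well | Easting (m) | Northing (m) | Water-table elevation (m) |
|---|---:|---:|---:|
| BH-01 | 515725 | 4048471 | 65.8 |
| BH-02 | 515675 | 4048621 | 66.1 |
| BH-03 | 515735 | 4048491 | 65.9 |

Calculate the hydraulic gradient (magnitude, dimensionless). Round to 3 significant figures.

With h = a·x + b·y + c and BH-01 as origin, the differences give:
  (-50)·a + 150·b = +0.3
  10·a + 20·b = +0.1
Eliminate b (×20 and ×150, subtract): -2500·a = -9.00 → a = ∂h/∂x = +0.003600
Back-substitute: b = ∂h/∂y = +0.003200.
|∇h| = √(0.003600² + 0.003200²) = 0.004817

0.00482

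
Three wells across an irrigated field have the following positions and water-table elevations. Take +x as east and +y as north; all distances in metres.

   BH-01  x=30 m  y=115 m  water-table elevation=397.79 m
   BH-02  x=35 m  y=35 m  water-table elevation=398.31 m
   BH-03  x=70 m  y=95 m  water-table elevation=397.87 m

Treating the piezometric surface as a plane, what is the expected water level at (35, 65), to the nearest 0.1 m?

398.1 m

With h = a·x + b·y + c and BH-01 as origin, the differences give:
  5·a + (-80)·b = +0.52
  40·a + (-20)·b = +0.08
Eliminate b (×(-20) and ×(-80), subtract): 3100·a = -4.000 → a = ∂h/∂x = -0.001290
Back-substitute: b = ∂h/∂y = -0.006581.
h(35, 65) = 397.79 + (-0.001290)·(5) + (-0.006581)·(-50) = 397.79 -0.006 +0.329 = 398.113 m.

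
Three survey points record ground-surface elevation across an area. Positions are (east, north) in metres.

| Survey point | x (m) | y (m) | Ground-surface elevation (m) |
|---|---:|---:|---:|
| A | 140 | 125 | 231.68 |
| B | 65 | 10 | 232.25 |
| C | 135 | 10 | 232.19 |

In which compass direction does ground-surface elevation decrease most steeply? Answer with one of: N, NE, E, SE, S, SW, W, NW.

N

Taking A as reference: B−A = (-75, -115, +0.57); C−A = (-5, -115, +0.51).
Solve a·Δx + b·Δy = Δz: det = (-75)·(-115) − (-5)·(-115) = 8050.
∂z/∂x = [(+0.57)·(-115) − (+0.51)·(-115)] / 8050 = -0.0008571
∂z/∂y = [(-75)·(+0.51) − (-5)·(+0.57)] / 8050 = -0.004398
Steepest decrease is along −∇f = (+0.0008571 E, +0.004398 N) → north.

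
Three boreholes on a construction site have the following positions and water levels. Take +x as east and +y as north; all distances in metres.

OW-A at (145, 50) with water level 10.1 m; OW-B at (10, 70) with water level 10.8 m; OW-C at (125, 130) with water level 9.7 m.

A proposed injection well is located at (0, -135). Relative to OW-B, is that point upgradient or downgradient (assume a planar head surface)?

upgradient

Three-point gradient (reference OW-A): Δ to OW-B = (-135, 20, +0.7), Δ to OW-C = (-20, 80, -0.4).
∂h/∂x = -0.006154, ∂h/∂y = -0.006538 (det = -10400).
Head at (0, -135) = 10.1 + (-0.006154)·(-145) + (-0.006538)·(-185) = 12.20 m.
That is higher than the 10.8 m at OW-B, so the point is upgradient.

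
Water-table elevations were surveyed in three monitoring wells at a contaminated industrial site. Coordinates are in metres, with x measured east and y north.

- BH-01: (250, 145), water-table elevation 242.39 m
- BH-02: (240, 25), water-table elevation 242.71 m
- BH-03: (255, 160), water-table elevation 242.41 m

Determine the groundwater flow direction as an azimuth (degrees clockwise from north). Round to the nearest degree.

Taking BH-01 as reference: BH-02−BH-01 = (-10, -120, +0.32); BH-03−BH-01 = (5, 15, +0.02).
Solve a·Δx + b·Δy = Δh: det = (-10)·15 − 5·(-120) = 450.
∂h/∂x = [(+0.32)·15 − (+0.02)·(-120)] / 450 = +0.01600
∂h/∂y = [(-10)·(+0.02) − 5·(+0.32)] / 450 = -0.004000
Flow direction (−∇h) has components (-0.01600 E, +0.004000 N).
Azimuth = atan2(E, N) = atan2(-0.01600, +0.004000) = 284.0° ≈ 284°.

284°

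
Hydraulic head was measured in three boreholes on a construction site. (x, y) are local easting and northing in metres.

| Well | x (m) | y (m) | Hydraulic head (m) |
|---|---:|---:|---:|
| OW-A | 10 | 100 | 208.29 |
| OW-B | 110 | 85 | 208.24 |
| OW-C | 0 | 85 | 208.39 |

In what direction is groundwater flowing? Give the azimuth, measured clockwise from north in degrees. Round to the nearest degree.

Taking OW-A as reference: OW-B−OW-A = (100, -15, -0.05); OW-C−OW-A = (-10, -15, +0.10).
Determinant of the coordinate differences = 100·(-15) − (-10)·(-15) = -1650.
∂h/∂x = [(-0.05)·(-15) − (+0.10)·(-15)] / -1650 = -0.001364
∂h/∂y = [100·(+0.10) − (-10)·(-0.05)] / -1650 = -0.005758
Flow direction (−∇h) has components (+0.001364 E, +0.005758 N).
Azimuth = atan2(E, N) = atan2(+0.001364, +0.005758) = 13.3° ≈ 013°.

013°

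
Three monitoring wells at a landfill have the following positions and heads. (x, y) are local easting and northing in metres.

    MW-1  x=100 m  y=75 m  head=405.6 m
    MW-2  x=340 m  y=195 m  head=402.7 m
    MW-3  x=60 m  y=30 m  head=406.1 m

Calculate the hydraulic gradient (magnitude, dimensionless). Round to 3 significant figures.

0.0118

Three-point gradient (reference MW-1): Δ to MW-2 = (240, 120, -2.9), Δ to MW-3 = (-40, -45, +0.5).
∂h/∂x = -0.01175, ∂h/∂y = -0.0006667 (det = -6000).
|∇h| = √(-0.01175² + -0.0006667²) = 0.01177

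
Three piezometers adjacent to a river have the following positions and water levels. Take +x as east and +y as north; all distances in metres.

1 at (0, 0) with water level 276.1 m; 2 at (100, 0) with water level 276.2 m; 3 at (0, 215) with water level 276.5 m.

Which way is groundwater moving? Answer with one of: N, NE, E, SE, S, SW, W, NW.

SW

∂h/∂x = (276.2 − 276.1) / (100 − 0) = +0.0010000
∂h/∂y = (276.5 − 276.1) / (215 − 0) = +0.001860
Flow = −∇h = (-0.0010000 east, -0.001860 north), which points southwest.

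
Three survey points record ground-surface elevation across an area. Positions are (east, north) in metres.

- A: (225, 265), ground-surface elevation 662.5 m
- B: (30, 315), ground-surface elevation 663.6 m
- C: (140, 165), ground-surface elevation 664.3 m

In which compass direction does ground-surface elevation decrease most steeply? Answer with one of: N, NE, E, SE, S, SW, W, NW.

Differences from A: to B (Δx, Δy, Δh) = (-195, 50, +1.1); to C = (-85, -100, +1.8).
Solve a·Δx + b·Δy = Δz: det = (-195)·(-100) − (-85)·50 = 23750.
∂z/∂x = [(+1.1)·(-100) − (+1.8)·50] / 23750 = -0.008421
∂z/∂y = [(-195)·(+1.8) − (-85)·(+1.1)] / 23750 = -0.01084
Steepest decrease is along −∇f = (+0.008421 E, +0.01084 N) → northeast.

NE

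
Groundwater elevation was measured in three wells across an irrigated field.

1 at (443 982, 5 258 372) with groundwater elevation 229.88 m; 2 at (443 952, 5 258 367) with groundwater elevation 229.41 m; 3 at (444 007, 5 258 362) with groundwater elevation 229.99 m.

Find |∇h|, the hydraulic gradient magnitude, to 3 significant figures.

Differences from 1: to 2 (Δx, Δy, Δh) = (-30, -5, -0.47); to 3 = (25, -10, +0.11).
Solve a·Δx + b·Δy = Δh: det = (-30)·(-10) − 25·(-5) = 425.
∂h/∂x = [(-0.47)·(-10) − (+0.11)·(-5)] / 425 = +0.01235
∂h/∂y = [(-30)·(+0.11) − 25·(-0.47)] / 425 = +0.01988
|∇h| = √(0.01235² + 0.01988²) = 0.0234

0.0234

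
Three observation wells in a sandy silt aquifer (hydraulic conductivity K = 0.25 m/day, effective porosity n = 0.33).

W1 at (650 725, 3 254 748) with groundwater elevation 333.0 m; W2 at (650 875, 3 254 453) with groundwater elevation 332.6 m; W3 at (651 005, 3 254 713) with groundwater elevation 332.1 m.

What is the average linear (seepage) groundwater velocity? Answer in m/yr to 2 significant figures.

Differences from W1: to W2 (Δx, Δy, Δh) = (150, -295, -0.4); to W3 = (280, -35, -0.9).
Determinant of the coordinate differences = 150·(-35) − 280·(-295) = 77350.
∂h/∂x = [(-0.4)·(-35) − (-0.9)·(-295)] / 77350 = -0.003251
∂h/∂y = [150·(-0.9) − 280·(-0.4)] / 77350 = -0.0002973
|∇h| = √(-0.003251² + -0.0002973²) = 0.003265
Seepage velocity v = K·i/n = 0.25 × 0.003265 / 0.33 = 0.002473 m/day = 0.9033 m/yr.

0.90 m/yr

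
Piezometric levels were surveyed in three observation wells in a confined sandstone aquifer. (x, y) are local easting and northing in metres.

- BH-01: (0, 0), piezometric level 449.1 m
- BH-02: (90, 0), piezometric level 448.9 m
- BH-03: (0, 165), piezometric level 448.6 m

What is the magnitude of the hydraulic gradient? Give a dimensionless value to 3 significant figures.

∂h/∂x = (448.9 − 449.1) / (90 − 0) = -0.002222
∂h/∂y = (448.6 − 449.1) / (165 − 0) = -0.003030
|∇h| = √(-0.002222² + -0.003030²) = 0.003757

0.00376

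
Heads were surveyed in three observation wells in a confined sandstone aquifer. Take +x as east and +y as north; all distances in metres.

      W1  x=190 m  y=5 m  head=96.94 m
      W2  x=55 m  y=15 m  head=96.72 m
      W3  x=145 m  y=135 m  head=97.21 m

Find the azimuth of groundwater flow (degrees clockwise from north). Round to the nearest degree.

214°

Differences from W1: to W2 (Δx, Δy, Δh) = (-135, 10, -0.22); to W3 = (-45, 130, +0.27).
Determinant of the coordinate differences = (-135)·130 − (-45)·10 = -17100.
∂h/∂x = [(-0.22)·130 − (+0.27)·10] / -17100 = +0.001830
∂h/∂y = [(-135)·(+0.27) − (-45)·(-0.22)] / -17100 = +0.002711
Flow direction (−∇h) has components (-0.001830 E, -0.002711 N).
Azimuth = atan2(E, N) = atan2(-0.001830, -0.002711) = 214.0° ≈ 214°.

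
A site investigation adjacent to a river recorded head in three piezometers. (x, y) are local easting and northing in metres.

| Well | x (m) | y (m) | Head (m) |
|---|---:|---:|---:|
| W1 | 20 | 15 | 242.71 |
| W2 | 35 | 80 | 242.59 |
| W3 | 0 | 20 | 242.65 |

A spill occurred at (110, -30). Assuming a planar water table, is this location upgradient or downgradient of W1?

With h = a·x + b·y + c and W1 as origin, the differences give:
  15·a + 65·b = -0.12
  (-20)·a + 5·b = -0.06
Eliminate b (×5 and ×65, subtract): 1375·a = 3.300 → a = ∂h/∂x = +0.002400
Back-substitute: b = ∂h/∂y = -0.002400.
Head at (110, -30) = 242.71 + (+0.002400)·(90) + (-0.002400)·(-45) = 243.03 m.
That is higher than the 242.71 m at W1, so the point is upgradient.

upgradient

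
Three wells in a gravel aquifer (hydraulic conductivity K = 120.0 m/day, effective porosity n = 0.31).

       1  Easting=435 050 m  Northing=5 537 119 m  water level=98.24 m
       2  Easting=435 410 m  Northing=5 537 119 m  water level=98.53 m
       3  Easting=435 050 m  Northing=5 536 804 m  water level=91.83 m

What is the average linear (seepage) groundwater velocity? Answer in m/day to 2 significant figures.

7.9 m/day

∂h/∂x = (98.53 − 98.24) / (435410 − 435050) = +0.0008056
∂h/∂y = (91.83 − 98.24) / (5536804 − 5537119) = +0.02035
|∇h| = √(0.0008056² + 0.02035²) = 0.02037
Seepage velocity v = K·i/n = 120.0 × 0.02037 / 0.31 = 7.885 m/day.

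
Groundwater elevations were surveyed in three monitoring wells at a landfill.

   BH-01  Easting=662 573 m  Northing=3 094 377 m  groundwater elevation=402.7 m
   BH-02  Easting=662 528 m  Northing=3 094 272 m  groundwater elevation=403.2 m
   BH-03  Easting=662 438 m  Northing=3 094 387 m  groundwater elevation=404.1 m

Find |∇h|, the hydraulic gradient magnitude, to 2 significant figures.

0.010

Taking BH-01 as reference: BH-02−BH-01 = (-45, -105, +0.5); BH-03−BH-01 = (-135, 10, +1.4).
Determinant of the coordinate differences = (-45)·10 − (-135)·(-105) = -14625.
∂h/∂x = [(+0.5)·10 − (+1.4)·(-105)] / -14625 = -0.01039
∂h/∂y = [(-45)·(+1.4) − (-135)·(+0.5)] / -14625 = -0.0003077
|∇h| = √(-0.01039² + -0.0003077²) = 0.01039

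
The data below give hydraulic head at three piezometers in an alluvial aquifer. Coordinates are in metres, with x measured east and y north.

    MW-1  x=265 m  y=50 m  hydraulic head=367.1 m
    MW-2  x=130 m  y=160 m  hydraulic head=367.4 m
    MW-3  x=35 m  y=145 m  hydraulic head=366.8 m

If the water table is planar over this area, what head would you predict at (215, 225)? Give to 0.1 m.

With h = a·x + b·y + c and MW-1 as origin, the differences give:
  (-135)·a + 110·b = +0.3
  (-230)·a + 95·b = -0.3
Eliminate b (×95 and ×110, subtract): 12475·a = 61.50 → a = ∂h/∂x = +0.004930
Back-substitute: b = ∂h/∂y = +0.008778.
h(215, 225) = 367.1 + (+0.004930)·(-50) + (+0.008778)·(175) = 367.1 -0.246 +1.536 = 368.390 m.

368.4 m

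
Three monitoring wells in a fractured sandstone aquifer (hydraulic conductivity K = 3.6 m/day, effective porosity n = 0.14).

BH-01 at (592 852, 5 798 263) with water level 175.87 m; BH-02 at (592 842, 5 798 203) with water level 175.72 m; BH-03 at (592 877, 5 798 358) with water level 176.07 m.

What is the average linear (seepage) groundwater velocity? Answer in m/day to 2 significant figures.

With h = a·x + b·y + c and BH-01 as origin, the differences give:
  (-10)·a + (-60)·b = -0.15
  25·a + 95·b = +0.20
Eliminate b (×95 and ×(-60), subtract): 550·a = -2.250 → a = ∂h/∂x = -0.004091
Back-substitute: b = ∂h/∂y = +0.003182.
|∇h| = √(-0.004091² + 0.003182²) = 0.005183
Seepage velocity v = K·i/n = 3.6 × 0.005183 / 0.14 = 0.1333 m/day.

0.13 m/day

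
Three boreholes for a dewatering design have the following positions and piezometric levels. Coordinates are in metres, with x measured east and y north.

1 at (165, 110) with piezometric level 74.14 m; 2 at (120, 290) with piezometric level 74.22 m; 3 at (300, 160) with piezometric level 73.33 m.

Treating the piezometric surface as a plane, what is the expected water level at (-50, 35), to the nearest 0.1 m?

75.4 m

With h = a·x + b·y + c and 1 as origin, the differences give:
  (-45)·a + 180·b = +0.08
  135·a + 50·b = -0.81
Eliminate b (×50 and ×180, subtract): -26550·a = 149.800 → a = ∂h/∂x = -0.005642
Back-substitute: b = ∂h/∂y = -0.0009661.
h(-50, 35) = 74.14 + (-0.005642)·(-215) + (-0.0009661)·(-75) = 74.14 +1.213 +0.072 = 75.426 m.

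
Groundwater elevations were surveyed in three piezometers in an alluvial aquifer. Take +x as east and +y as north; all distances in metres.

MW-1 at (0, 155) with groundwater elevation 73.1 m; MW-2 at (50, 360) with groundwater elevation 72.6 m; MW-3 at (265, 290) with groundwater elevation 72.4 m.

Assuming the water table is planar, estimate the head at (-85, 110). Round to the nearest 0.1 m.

73.3 m

Differences from MW-1: to MW-2 (Δx, Δy, Δh) = (50, 205, -0.5); to MW-3 = (265, 135, -0.7).
Solve a·Δx + b·Δy = Δh: det = 50·135 − 265·205 = -47575.
∂h/∂x = [(-0.5)·135 − (-0.7)·205] / -47575 = -0.001597
∂h/∂y = [50·(-0.7) − 265·(-0.5)] / -47575 = -0.002049
h(-85, 110) = 73.1 + (-0.001597)·(-85) + (-0.002049)·(-45) = 73.1 +0.136 +0.092 = 73.328 m.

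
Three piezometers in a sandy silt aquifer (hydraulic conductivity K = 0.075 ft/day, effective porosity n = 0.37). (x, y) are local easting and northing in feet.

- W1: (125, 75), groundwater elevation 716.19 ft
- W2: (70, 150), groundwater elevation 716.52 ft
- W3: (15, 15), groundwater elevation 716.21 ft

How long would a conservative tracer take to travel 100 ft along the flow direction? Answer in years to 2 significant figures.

Three-point gradient (reference W1): Δ to W2 = (-55, 75, +0.33), Δ to W3 = (-110, -60, +0.02).
∂h/∂x = -0.001844, ∂h/∂y = +0.003048 (det = 11550).
|∇h| = √(-0.001844² + 0.003048²) = 0.003562
Seepage velocity v = K·i/n = 0.075 × 0.003562 / 0.37 = 0.000722 ft/day.
t = 100 / 0.000722 = 1.385e+05 days = 379 years.

380 years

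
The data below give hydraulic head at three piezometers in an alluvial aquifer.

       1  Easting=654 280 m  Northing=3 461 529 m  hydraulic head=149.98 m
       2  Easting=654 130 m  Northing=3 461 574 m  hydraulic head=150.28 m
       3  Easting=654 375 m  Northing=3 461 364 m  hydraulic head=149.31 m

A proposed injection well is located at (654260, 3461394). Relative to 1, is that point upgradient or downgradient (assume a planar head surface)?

downgradient

Taking 1 as reference: 2−1 = (-150, 45, +0.30); 3−1 = (95, -165, -0.67).
Solve a·Δx + b·Δy = Δh: det = (-150)·(-165) − 95·45 = 20475.
∂h/∂x = [(+0.30)·(-165) − (-0.67)·45] / 20475 = -0.0009451
∂h/∂y = [(-150)·(-0.67) − 95·(+0.30)] / 20475 = +0.003516
Head at (654260, 3461394) = 149.98 + (-0.0009451)·(-20) + (+0.003516)·(-135) = 149.52 m.
That is lower than the 149.98 m at 1, so the point is downgradient.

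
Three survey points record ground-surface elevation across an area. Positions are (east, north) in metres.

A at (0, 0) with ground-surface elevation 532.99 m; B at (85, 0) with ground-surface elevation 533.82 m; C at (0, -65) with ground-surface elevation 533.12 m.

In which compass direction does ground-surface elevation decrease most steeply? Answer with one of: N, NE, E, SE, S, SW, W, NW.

W

∂z/∂x = (533.82 − 532.99) / (85 − 0) = +0.009765
∂z/∂y = (533.12 − 532.99) / (-65 − 0) = -0.002000
Steepest decrease is along −∇f = (-0.009765 E, +0.002000 N) → west.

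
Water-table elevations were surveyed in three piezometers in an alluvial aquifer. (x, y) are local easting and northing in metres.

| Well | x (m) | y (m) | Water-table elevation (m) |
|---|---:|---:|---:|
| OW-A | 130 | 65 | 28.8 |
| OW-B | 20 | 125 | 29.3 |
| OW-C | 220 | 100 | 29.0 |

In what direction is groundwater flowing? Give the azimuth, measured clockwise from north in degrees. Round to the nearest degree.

With h = a·x + b·y + c and OW-A as origin, the differences give:
  (-110)·a + 60·b = +0.5
  90·a + 35·b = +0.2
Eliminate b (×35 and ×60, subtract): -9250·a = 5.50 → a = ∂h/∂x = -0.0005946
Back-substitute: b = ∂h/∂y = +0.007243.
Flow direction (−∇h) has components (+0.0005946 E, -0.007243 N).
Azimuth = atan2(E, N) = atan2(+0.0005946, -0.007243) = 175.3° ≈ 175°.

175°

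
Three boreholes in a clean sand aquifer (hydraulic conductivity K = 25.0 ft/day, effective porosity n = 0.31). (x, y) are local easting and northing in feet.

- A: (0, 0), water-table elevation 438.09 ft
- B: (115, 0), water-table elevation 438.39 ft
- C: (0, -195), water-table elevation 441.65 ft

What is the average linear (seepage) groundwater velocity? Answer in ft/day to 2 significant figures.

1.5 ft/day

∂h/∂x = (438.39 − 438.09) / (115 − 0) = +0.002609
∂h/∂y = (441.65 − 438.09) / (-195 − 0) = -0.01826
|∇h| = √(0.002609² + -0.01826²) = 0.01845
Seepage velocity v = K·i/n = 25.0 × 0.01845 / 0.31 = 1.488 ft/day.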